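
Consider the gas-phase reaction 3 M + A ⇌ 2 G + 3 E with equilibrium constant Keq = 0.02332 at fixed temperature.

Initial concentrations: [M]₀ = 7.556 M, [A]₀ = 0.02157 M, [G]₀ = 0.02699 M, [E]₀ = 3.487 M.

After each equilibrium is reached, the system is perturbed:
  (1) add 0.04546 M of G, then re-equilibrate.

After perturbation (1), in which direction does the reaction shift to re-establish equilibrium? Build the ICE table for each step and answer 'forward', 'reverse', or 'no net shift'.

Direction: reverse

Q₀ = 0.003319 vs Keq = 0.02332 ⇒ Q<K, forward
Step 1:
                   M          A          G          E
  Initial      7.556    0.02157    0.02699      3.487
  Change    -0.03304   -0.01101    0.02203    0.03304
  Equil        7.523    0.01056    0.04902       3.52
  solve Keq expr → x = 0.01101; check Q = 0.02332
Then add 0.04546 M of G.
Step 2:
                   M          A          G          E
  Initial      7.523    0.01056    0.09448       3.52
  Change     0.03376    0.01125   -0.02251   -0.03376
  Equil        7.557    0.02181    0.07197      3.486
  solve Keq expr → x = -0.01125; check Q = 0.02332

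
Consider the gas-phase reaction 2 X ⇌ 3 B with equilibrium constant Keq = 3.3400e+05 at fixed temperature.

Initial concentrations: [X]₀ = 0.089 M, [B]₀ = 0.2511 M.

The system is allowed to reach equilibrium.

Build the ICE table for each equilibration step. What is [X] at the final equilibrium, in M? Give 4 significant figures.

Q₀ = 1.999 vs Keq = 3.3400e+05 ⇒ Q<K, forward
Step 1:
                    X           B
  init          0.089      0.2511
  Δ          -0.08859      0.1329
  eq       4.1171e-04       0.384
  solve Keq expr → x = 0.04429; check Q = 3.3400e+05

[X]_eq = 4.1171e-04 M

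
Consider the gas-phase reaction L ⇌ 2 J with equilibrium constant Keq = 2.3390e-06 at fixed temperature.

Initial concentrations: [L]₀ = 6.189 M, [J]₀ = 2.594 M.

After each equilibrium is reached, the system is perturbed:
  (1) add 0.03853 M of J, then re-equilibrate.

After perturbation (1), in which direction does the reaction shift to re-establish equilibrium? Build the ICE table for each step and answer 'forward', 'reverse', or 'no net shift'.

Q₀ = 1.087 vs Keq = 2.3390e-06 ⇒ Q>K, reverse
Step 1:
                    L           J
  I             6.189       2.594
  C             1.295       -2.59
  E             7.484    0.004184
  solve Keq expr → x = -1.295; check Q = 2.3390e-06
Then add 0.03853 M of J.
Step 2:
                    L           J
  I             7.484     0.04271
  C           0.01926    -0.03852
  E             7.503    0.004189
  solve Keq expr → x = -0.01926; check Q = 2.3390e-06

Direction: reverse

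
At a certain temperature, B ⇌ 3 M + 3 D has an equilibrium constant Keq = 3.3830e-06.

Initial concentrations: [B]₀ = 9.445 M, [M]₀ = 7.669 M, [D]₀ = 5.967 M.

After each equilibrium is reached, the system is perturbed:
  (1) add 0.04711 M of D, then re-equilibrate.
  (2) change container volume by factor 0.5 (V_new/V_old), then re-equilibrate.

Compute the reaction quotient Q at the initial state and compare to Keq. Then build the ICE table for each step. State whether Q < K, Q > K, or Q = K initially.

Q₀ = 1.0146e+04; Q > K (proceeds reverse)

Q₀ = 1.0146e+04 vs Keq = 3.3830e-06 ⇒ Q>K, reverse
Step 1:
                   B          M          D
  I            9.445      7.669      5.967
  C            1.982     -5.947     -5.947
  E            11.43      1.722    0.01964
  solve Keq expr → x = -1.982; check Q = 3.3830e-06
Then add 0.04711 M of D.
Step 2:
                   B          M          D
  I            11.43      1.722    0.06675
  C          0.01552   -0.04655   -0.04655
  E            11.44      1.675    0.02019
  solve Keq expr → x = -0.01552; check Q = 3.3830e-06
Then change container volume by factor 0.5 (V_new/V_old).
Step 3:
                   B          M          D
  I            22.89       3.35    0.04039
  C         0.009187   -0.02756   -0.02756
  E             22.9      3.323    0.01283
  solve Keq expr → x = -0.009187; check Q = 3.3830e-06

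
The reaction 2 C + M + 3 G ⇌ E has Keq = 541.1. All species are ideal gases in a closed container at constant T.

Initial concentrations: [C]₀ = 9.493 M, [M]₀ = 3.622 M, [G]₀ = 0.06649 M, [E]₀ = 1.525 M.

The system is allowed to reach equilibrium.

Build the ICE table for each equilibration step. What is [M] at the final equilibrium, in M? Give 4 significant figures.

[M]_eq = 3.607 M

Q₀ = 15.89 vs Keq = 541.1 ⇒ Q<K, forward
Step 1:
                    C           M           G           E
  init          9.493       3.622     0.06649       1.525
  Δ          -0.03056    -0.01528    -0.04583     0.01528
  eq            9.462       3.607     0.02066        1.54
  solve Keq expr → x = 0.01528; check Q = 541.1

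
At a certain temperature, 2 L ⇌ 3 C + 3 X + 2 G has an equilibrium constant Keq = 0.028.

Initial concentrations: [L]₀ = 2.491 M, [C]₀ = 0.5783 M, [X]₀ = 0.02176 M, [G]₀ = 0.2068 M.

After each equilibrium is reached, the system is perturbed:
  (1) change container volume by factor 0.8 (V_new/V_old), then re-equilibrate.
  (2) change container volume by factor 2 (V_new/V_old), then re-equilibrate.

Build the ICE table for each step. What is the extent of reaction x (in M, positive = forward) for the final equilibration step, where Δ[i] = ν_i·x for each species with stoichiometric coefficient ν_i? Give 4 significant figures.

Q₀ = 1.3734e-08 vs Keq = 0.028 ⇒ Q<K, forward
Step 1:
                  L         C         X         G
  init        2.491    0.5783   0.02176    0.2068
  Δ         -0.3891    0.5837    0.5837    0.3891
  eq          2.102     1.162    0.6055    0.5959
  solve Keq expr → x = 0.1946; check Q = 0.028
Then change container volume by factor 0.8 (V_new/V_old).
Step 2:
                  L         C         X         G
  init        2.627     1.453    0.7569    0.7449
  Δ         0.09906   -0.1486   -0.1486  -0.09906
  eq          2.726     1.304    0.6083    0.6459
  solve Keq expr → x = -0.04953; check Q = 0.028
Then change container volume by factor 2 (V_new/V_old).
Step 3:
                  L         C         X         G
  init        1.363     0.652    0.3041    0.3229
  Δ         -0.1824    0.2736    0.2736    0.1824
  eq          1.181    0.9256    0.5777    0.5053
  solve Keq expr → x = 0.0912; check Q = 0.028

x = 0.0912 M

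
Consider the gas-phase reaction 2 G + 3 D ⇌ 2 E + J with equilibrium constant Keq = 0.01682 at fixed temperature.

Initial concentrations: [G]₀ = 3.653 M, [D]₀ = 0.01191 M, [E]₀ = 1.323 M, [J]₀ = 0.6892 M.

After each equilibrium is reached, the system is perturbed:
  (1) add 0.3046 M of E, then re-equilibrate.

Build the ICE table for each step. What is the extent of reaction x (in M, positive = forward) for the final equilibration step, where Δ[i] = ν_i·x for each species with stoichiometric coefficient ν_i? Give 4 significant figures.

Q₀ = 5.3509e+04 vs Keq = 0.01682 ⇒ Q>K, reverse
Step 1:
                    G           D           E           J
  init          3.653     0.01191       1.323      0.6892
  Δ            0.5867      0.8801     -0.5867     -0.2934
  eq             4.24       0.892      0.7363      0.3958
  solve Keq expr → x = -0.2934; check Q = 0.01682
Then add 0.3046 M of E.
Step 2:
                    G           D           E           J
  init           4.24       0.892       1.041      0.3958
  Δ           0.08118      0.1218    -0.08118    -0.04059
  eq            4.321       1.014      0.9597      0.3552
  solve Keq expr → x = -0.04059; check Q = 0.01682

x = -0.04059 M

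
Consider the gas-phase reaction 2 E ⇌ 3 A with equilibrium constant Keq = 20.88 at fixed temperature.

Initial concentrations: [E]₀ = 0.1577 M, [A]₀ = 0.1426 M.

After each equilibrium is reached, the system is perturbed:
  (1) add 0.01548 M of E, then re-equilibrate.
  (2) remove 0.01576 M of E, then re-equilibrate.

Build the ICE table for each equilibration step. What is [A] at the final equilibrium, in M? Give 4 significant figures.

Q₀ = 0.1166 vs Keq = 20.88 ⇒ Q<K, forward
Step 1:
                  E         A
  init       0.1577    0.1426
  Δ         -0.1181    0.1772
  eq        0.03958    0.3198
  solve Keq expr → x = 0.05906; check Q = 20.88
Then add 0.01548 M of E.
Step 2:
                  E         A
  init      0.05506    0.3198
  Δ        -0.01207   0.01811
  eq        0.04298    0.3379
  solve Keq expr → x = 0.006036; check Q = 20.88
Then remove 0.01576 M of E.
Step 3:
                  E         A
  init      0.02722    0.3379
  Δ         0.01229  -0.01844
  eq        0.03951    0.3195
  solve Keq expr → x = -0.006145; check Q = 20.88

[A]_eq = 0.3195 M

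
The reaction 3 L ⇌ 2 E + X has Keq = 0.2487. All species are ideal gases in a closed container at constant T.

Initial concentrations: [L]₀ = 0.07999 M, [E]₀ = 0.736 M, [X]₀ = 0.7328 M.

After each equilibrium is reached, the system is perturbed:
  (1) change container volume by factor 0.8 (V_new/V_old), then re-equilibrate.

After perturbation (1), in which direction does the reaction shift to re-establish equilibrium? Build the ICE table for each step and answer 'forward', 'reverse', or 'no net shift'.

Q₀ = 775.6 vs Keq = 0.2487 ⇒ Q>K, reverse
Step 1:
                   L          E          X
  init       0.07999      0.736     0.7328
  Δ           0.5708    -0.3805    -0.1903
  eq          0.6508     0.3555     0.5425
  solve Keq expr → x = -0.1903; check Q = 0.2487
Then change container volume by factor 0.8 (V_new/V_old).
Step 2:
                   L          E          X
  init        0.8135     0.4443     0.6782
  Δ                0          0          0
  eq          0.8135     0.4443     0.6782
  solve Keq expr → x = 0; check Q = 0.2487

Direction: no net shift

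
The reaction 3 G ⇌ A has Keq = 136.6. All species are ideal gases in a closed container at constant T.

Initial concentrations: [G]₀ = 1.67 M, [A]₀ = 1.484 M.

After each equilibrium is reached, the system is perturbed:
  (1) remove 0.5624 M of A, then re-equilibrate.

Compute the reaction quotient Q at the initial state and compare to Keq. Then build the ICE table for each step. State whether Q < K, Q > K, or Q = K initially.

Q₀ = 0.3186 vs Keq = 136.6 ⇒ Q<K, forward
Step 1:
                    G           A
  init           1.67       1.484
  Δ            -1.427      0.4757
  eq            0.243        1.96
  solve Keq expr → x = 0.4757; check Q = 136.6
Then remove 0.5624 M of A.
Step 2:
                    G           A
  init          0.243       1.397
  Δ          -0.02547     0.00849
  eq           0.2175       1.406
  solve Keq expr → x = 0.00849; check Q = 136.6

Q₀ = 0.3186; Q < K (proceeds forward)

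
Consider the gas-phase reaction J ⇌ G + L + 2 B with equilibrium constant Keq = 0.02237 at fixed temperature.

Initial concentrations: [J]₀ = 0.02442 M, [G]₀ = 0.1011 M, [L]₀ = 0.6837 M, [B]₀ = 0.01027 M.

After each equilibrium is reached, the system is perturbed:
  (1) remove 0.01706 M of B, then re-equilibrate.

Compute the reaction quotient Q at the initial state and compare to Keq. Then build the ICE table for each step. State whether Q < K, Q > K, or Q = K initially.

Q₀ = 2.9855e-04 vs Keq = 0.02237 ⇒ Q<K, forward
Step 1:
                  J         G         L         B
  Initial   0.02442    0.1011    0.6837   0.01027
  Change    -0.0171    0.0171    0.0171    0.0342
  Equil    0.007322    0.1182    0.7008   0.04447
  solve Keq expr → x = 0.0171; check Q = 0.02237
Then remove 0.01706 M of B.
Step 2:
                  J         G         L         B
  Initial  0.007322    0.1182    0.7008   0.02741
  Change  -0.003043  0.003043  0.003043  0.006085
  Equil    0.004279    0.1212    0.7038   0.03349
  solve Keq expr → x = 0.003043; check Q = 0.02237

Q₀ = 2.9855e-04; Q < K (proceeds forward)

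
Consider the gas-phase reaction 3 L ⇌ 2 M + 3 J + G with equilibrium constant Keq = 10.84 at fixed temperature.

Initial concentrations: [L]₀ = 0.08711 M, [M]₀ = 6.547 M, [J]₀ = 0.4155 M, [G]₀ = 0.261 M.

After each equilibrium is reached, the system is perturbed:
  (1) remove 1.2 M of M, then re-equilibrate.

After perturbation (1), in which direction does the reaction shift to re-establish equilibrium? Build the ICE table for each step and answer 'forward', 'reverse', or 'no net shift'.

Q₀ = 1214 vs Keq = 10.84 ⇒ Q>K, reverse
Step 1:
                    L           M           J           G
  I           0.08711       6.547      0.4155       0.261
  C             0.155     -0.1033      -0.155    -0.05165
  E            0.2421       6.444      0.2605      0.2093
  solve Keq expr → x = -0.05165; check Q = 10.84
Then remove 1.2 M of M.
Step 2:
                    L           M           J           G
  I            0.2421       5.244      0.2605      0.2093
  C          -0.01596     0.01064     0.01596     0.00532
  E            0.2261       5.254      0.2765      0.2147
  solve Keq expr → x = 0.00532; check Q = 10.84

Direction: forward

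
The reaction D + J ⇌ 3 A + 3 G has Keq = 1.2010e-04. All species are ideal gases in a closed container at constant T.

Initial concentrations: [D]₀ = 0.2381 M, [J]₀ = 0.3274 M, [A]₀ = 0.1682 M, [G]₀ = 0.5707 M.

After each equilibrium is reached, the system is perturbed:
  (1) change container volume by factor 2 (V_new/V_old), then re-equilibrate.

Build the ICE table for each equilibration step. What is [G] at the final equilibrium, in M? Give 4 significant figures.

Q₀ = 0.01135 vs Keq = 1.2010e-04 ⇒ Q>K, reverse
Step 1:
                   D          J          A          G
  I           0.2381     0.3274     0.1682     0.5707
  C          0.03914    0.03914    -0.1174    -0.1174
  E           0.2772     0.3665    0.05079     0.4533
  solve Keq expr → x = -0.03914; check Q = 1.2010e-04
Then change container volume by factor 2 (V_new/V_old).
Step 2:
                   D          J          A          G
  I           0.1386     0.1833     0.0254     0.2266
  C        -0.009666  -0.009666      0.029      0.029
  E            0.129     0.1736    0.05439     0.2556
  solve Keq expr → x = 0.009666; check Q = 1.2010e-04

[G]_eq = 0.2556 M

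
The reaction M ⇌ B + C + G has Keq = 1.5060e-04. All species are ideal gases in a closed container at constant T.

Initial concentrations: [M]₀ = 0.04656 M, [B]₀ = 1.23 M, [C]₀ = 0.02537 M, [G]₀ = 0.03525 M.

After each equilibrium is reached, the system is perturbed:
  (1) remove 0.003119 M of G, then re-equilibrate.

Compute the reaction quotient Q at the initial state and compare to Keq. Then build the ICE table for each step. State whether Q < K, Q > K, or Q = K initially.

Q₀ = 0.02362 vs Keq = 1.5060e-04 ⇒ Q>K, reverse
Step 1:
                   M          B          C          G
  init       0.04656       1.23    0.02537    0.03525
  Δ          0.02454   -0.02454   -0.02454   -0.02454
  eq          0.0711      1.205 8.2943e-04    0.01071
  solve Keq expr → x = -0.02454; check Q = 1.5060e-04
Then remove 0.003119 M of G.
Step 2:
                   M          B          C          G
  init        0.0711      1.205 8.2943e-04    0.00759
  Δ       -2.9249e-04 2.9249e-04 2.9249e-04 2.9249e-04
  eq         0.07081      1.206   0.001122   0.007883
  solve Keq expr → x = 2.9249e-04; check Q = 1.5060e-04

Q₀ = 0.02362; Q > K (proceeds reverse)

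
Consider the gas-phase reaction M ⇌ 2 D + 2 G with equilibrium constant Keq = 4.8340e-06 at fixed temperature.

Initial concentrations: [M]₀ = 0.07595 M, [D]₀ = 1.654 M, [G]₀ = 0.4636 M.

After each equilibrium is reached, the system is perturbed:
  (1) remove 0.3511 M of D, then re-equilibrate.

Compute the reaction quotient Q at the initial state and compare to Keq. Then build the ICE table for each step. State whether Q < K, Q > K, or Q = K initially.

Q₀ = 7.742; Q > K (proceeds reverse)

Q₀ = 7.742 vs Keq = 4.8340e-06 ⇒ Q>K, reverse
Step 1:
                    M           D           G
  Initial     0.07595       1.654      0.4636
  Change       0.2313     -0.4626     -0.4626
  Equil        0.3072       1.191    0.001023
  solve Keq expr → x = -0.2313; check Q = 4.8340e-06
Then remove 0.3511 M of D.
Step 2:
                    M           D           G
  Initial      0.3072      0.8403    0.001023
  Change  -2.1307e-04  4.2614e-04  4.2614e-04
  Equil         0.307      0.8407    0.001449
  solve Keq expr → x = 2.1307e-04; check Q = 4.8340e-06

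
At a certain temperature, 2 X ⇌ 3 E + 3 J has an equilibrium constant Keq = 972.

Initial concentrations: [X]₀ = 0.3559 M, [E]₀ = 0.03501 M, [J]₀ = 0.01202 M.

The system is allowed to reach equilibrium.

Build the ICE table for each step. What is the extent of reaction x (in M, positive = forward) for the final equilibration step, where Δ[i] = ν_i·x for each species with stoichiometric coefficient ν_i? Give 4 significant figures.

Q₀ = 5.8835e-10 vs Keq = 972 ⇒ Q<K, forward
Step 1:
                  X         E         J
  init       0.3559   0.03501   0.01202
  Δ         -0.3506    0.5259    0.5259
  eq       0.005315    0.5609    0.5379
  solve Keq expr → x = 0.1753; check Q = 972

x = 0.1753 M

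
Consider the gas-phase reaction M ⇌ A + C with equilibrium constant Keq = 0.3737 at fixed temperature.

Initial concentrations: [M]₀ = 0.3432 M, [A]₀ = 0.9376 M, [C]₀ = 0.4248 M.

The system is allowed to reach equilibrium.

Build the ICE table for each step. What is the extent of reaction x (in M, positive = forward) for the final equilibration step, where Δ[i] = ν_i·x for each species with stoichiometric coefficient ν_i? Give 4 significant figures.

Q₀ = 1.161 vs Keq = 0.3737 ⇒ Q>K, reverse
Step 1:
                   M          A          C
  init        0.3432     0.9376     0.4248
  Δ           0.1727    -0.1727    -0.1727
  eq          0.5159     0.7649     0.2521
  solve Keq expr → x = -0.1727; check Q = 0.3737

x = -0.1727 M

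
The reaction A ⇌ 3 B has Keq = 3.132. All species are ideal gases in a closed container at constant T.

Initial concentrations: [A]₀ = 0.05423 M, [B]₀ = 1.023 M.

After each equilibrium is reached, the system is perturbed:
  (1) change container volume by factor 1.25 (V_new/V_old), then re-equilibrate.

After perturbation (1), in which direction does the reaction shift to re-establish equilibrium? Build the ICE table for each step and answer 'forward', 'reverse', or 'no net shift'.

Q₀ = 19.74 vs Keq = 3.132 ⇒ Q>K, reverse
Step 1:
                    A           B
  I           0.05423       1.023
  C           0.08701      -0.261
  E            0.1412       0.762
  solve Keq expr → x = -0.08701; check Q = 3.132
Then change container volume by factor 1.25 (V_new/V_old).
Step 2:
                    A           B
  I             0.113      0.6096
  C          -0.01875     0.05626
  E           0.09424      0.6658
  solve Keq expr → x = 0.01875; check Q = 3.132

Direction: forward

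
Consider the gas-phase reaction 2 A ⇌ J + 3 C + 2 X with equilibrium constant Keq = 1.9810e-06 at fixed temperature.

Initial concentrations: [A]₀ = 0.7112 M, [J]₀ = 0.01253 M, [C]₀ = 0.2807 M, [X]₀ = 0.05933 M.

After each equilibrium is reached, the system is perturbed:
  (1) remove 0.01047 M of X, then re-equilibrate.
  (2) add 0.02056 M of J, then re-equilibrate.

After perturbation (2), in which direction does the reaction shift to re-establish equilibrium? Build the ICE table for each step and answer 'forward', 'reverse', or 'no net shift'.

Q₀ = 1.9286e-06 vs Keq = 1.9810e-06 ⇒ Q<K, forward
Step 1:
                  A         J         C         X
  I          0.7112   0.01253    0.2807   0.05933
  C       -2.9093e-04 1.4546e-04 4.3639e-04 2.9093e-04
  E          0.7109   0.01268    0.2811   0.05962
  solve Keq expr → x = 1.4546e-04; check Q = 1.9810e-06
Then remove 0.01047 M of X.
Step 2:
                  A         J         C         X
  I          0.7109   0.01268    0.2811   0.04915
  C       -0.004095  0.002048  0.006143  0.004095
  E          0.7068   0.01472    0.2873   0.05325
  solve Keq expr → x = 0.002048; check Q = 1.9810e-06
Then add 0.02056 M of J.
Step 3:
                  A         J         C         X
  I          0.7068   0.03528    0.2873   0.05325
  C          0.0114 -0.005699   -0.0171   -0.0114
  E          0.7182   0.02958    0.2702   0.04185
  solve Keq expr → x = -0.005699; check Q = 1.9810e-06

Direction: reverse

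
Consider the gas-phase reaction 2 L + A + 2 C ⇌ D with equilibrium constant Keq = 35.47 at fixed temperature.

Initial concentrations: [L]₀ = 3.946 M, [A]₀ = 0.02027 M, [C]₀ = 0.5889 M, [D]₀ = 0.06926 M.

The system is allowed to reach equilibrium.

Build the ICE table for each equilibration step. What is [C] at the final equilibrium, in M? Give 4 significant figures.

Q₀ = 0.6327 vs Keq = 35.47 ⇒ Q<K, forward
Step 1:
                    L           A           C           D
  I             3.946     0.02027      0.5889     0.06926
  C          -0.03945    -0.01973    -0.03945     0.01973
  E             3.907  5.4452e-04      0.5494     0.08899
  solve Keq expr → x = 0.01973; check Q = 35.47

[C]_eq = 0.5494 M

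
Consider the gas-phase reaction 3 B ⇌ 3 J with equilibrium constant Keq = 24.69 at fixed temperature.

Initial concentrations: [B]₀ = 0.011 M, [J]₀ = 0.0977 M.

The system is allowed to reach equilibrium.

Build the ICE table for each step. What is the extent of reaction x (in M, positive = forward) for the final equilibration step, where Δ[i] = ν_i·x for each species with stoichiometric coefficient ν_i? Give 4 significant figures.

x = -0.005596 M

Q₀ = 700.7 vs Keq = 24.69 ⇒ Q>K, reverse
Step 1:
                   B          J
  Initial      0.011     0.0977
  Change     0.01679   -0.01679
  Equil      0.02779    0.08091
  solve Keq expr → x = -0.005596; check Q = 24.69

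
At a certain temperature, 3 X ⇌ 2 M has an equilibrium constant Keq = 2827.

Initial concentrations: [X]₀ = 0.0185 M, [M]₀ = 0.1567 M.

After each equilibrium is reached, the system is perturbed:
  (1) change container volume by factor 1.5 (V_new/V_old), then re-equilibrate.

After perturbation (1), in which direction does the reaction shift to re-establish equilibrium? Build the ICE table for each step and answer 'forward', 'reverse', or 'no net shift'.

Direction: reverse

Q₀ = 3878 vs Keq = 2827 ⇒ Q>K, reverse
Step 1:
                   X          M
  I           0.0185     0.1567
  C         0.001943  -0.001295
  E          0.02044     0.1554
  solve Keq expr → x = -6.4751e-04; check Q = 2827
Then change container volume by factor 1.5 (V_new/V_old).
Step 2:
                   X          M
  I          0.01363     0.1036
  C         0.001848  -0.001232
  E          0.01548     0.1024
  solve Keq expr → x = -6.1609e-04; check Q = 2827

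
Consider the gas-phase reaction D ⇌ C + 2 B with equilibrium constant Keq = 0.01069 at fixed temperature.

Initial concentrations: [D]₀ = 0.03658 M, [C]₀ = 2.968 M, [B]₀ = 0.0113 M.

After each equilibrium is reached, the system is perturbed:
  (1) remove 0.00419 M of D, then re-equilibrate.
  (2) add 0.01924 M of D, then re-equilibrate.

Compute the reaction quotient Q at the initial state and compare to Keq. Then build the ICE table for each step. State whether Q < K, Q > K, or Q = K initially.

Q₀ = 0.01036 vs Keq = 0.01069 ⇒ Q<K, forward
Step 1:
                   D          C          B
  Initial    0.03658      2.968     0.0113
  Change  -8.2602e-05 8.2602e-05 1.6520e-04
  Equil       0.0365      2.968    0.01147
  solve Keq expr → x = 8.2602e-05; check Q = 0.01069
Then remove 0.00419 M of D.
Step 2:
                   D          C          B
  Initial    0.03231      2.968    0.01147
  Change  3.1276e-04 -3.1276e-04 -6.2552e-04
  Equil      0.03262      2.968    0.01084
  solve Keq expr → x = -3.1276e-04; check Q = 0.01069
Then add 0.01924 M of D.
Step 3:
                   D          C          B
  Initial    0.05186      2.968    0.01084
  Change   -0.001325   0.001325   0.002649
  Equil      0.05054      2.969    0.01349
  solve Keq expr → x = 0.001325; check Q = 0.01069

Q₀ = 0.01036; Q < K (proceeds forward)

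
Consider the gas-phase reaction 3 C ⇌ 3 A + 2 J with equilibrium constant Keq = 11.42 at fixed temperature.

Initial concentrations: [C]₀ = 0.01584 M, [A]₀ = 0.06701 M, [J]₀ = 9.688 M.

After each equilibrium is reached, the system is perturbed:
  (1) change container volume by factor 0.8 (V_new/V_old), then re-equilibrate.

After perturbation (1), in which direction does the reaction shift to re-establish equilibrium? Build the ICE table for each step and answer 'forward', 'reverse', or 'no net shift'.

Q₀ = 7106 vs Keq = 11.42 ⇒ Q>K, reverse
Step 1:
                    C           A           J
  init        0.01584     0.06701       9.688
  Δ           0.03953    -0.03953    -0.02635
  eq          0.05537     0.02748       9.662
  solve Keq expr → x = -0.01318; check Q = 11.42
Then change container volume by factor 0.8 (V_new/V_old).
Step 2:
                    C           A           J
  init        0.06921     0.03436       12.08
  Δ          0.003323   -0.003323   -0.002216
  eq          0.07253     0.03103       12.07
  solve Keq expr → x = -0.001108; check Q = 11.42

Direction: reverse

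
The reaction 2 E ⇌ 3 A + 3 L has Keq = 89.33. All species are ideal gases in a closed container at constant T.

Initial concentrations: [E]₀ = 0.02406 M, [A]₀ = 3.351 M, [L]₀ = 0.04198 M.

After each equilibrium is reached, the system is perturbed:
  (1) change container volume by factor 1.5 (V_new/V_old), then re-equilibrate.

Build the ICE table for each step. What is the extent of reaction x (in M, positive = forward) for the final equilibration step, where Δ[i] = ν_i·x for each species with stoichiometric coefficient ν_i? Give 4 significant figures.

x = 0.001623 M

Q₀ = 4.809 vs Keq = 89.33 ⇒ Q<K, forward
Step 1:
                   E          A          L
  Initial    0.02406      3.351    0.04198
  Change    -0.01379    0.02068    0.02068
  Equil      0.01027      3.372    0.06266
  solve Keq expr → x = 0.006893; check Q = 89.33
Then change container volume by factor 1.5 (V_new/V_old).
Step 2:
                   E          A          L
  Initial   0.006849      2.248    0.04177
  Change   -0.003246   0.004869   0.004869
  Equil     0.003603      2.253    0.04664
  solve Keq expr → x = 0.001623; check Q = 89.33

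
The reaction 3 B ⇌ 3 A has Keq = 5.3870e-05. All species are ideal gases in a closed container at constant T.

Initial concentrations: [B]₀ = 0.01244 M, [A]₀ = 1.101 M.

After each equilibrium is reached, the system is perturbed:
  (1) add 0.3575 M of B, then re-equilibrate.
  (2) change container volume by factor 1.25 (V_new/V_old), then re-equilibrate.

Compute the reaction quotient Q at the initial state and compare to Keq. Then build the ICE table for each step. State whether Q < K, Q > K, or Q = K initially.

Q₀ = 6.9327e+05; Q > K (proceeds reverse)

Q₀ = 6.9327e+05 vs Keq = 5.3870e-05 ⇒ Q>K, reverse
Step 1:
                    B           A
  init        0.01244       1.101
  Δ              1.06       -1.06
  eq            1.073     0.04052
  solve Keq expr → x = -0.3535; check Q = 5.3870e-05
Then add 0.3575 M of B.
Step 2:
                    B           A
  init           1.43     0.04052
  Δ          -0.01301     0.01301
  eq            1.417     0.05353
  solve Keq expr → x = 0.004337; check Q = 5.3870e-05
Then change container volume by factor 1.25 (V_new/V_old).
Step 3:
                    B           A
  init          1.134     0.04283
  Δ                 0           0
  eq            1.134     0.04283
  solve Keq expr → x = 0; check Q = 5.3870e-05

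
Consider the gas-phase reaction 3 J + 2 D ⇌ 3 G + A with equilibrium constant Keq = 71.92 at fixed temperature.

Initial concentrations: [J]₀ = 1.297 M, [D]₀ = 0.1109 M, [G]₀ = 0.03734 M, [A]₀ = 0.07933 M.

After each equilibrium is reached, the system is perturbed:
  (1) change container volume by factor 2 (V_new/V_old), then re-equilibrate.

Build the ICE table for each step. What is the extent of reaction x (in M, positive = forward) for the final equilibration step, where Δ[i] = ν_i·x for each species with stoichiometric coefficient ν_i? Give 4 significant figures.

x = -3.0628e-04 M

Q₀ = 1.5391e-04 vs Keq = 71.92 ⇒ Q<K, forward
Step 1:
                   J          D          G          A
  I            1.297     0.1109    0.03734    0.07933
  C          -0.1616    -0.1077     0.1616    0.05387
  E            1.135   0.003157      0.199     0.1332
  solve Keq expr → x = 0.05387; check Q = 71.92
Then change container volume by factor 2 (V_new/V_old).
Step 2:
                   J          D          G          A
  I           0.5677   0.001578    0.09948     0.0666
  C       9.1883e-04 6.1255e-04 -9.1883e-04 -3.0628e-04
  E           0.5686   0.002191    0.09856    0.06629
  solve Keq expr → x = -3.0628e-04; check Q = 71.92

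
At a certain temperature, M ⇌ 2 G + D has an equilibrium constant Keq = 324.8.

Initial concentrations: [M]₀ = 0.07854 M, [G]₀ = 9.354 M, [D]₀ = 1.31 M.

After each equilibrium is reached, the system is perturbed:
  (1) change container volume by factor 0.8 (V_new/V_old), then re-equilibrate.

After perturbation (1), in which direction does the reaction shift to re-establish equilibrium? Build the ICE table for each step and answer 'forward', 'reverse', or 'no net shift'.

Q₀ = 1459 vs Keq = 324.8 ⇒ Q>K, reverse
Step 1:
                   M          G          D
  Initial    0.07854      9.354       1.31
  Change      0.1967    -0.3934    -0.1967
  Equil       0.2752      8.961      1.113
  solve Keq expr → x = -0.1967; check Q = 324.8
Then change container volume by factor 0.8 (V_new/V_old).
Step 2:
                   M          G          D
  Initial      0.344       11.2      1.392
  Change      0.1241    -0.2482    -0.1241
  Equil       0.4681      10.95      1.268
  solve Keq expr → x = -0.1241; check Q = 324.8

Direction: reverse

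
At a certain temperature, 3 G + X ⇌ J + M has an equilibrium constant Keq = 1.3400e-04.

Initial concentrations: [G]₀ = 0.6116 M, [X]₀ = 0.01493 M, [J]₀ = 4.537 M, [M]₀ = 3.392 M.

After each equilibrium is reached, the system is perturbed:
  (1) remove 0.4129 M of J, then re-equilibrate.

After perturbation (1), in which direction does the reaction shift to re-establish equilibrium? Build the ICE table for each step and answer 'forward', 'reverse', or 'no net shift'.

Q₀ = 4506 vs Keq = 1.3400e-04 ⇒ Q>K, reverse
Step 1:
                  G         X         J         M
  init       0.6116   0.01493     4.537     3.392
  Δ           9.318     3.106    -3.106    -3.106
  eq          9.929     3.121     1.431    0.2861
  solve Keq expr → x = -3.106; check Q = 1.3400e-04
Then remove 0.4129 M of J.
Step 2:
                  G         X         J         M
  init        9.929     3.121     1.018    0.2861
  Δ          -0.191  -0.06365   0.06365   0.06365
  eq          9.738     3.057     1.082    0.3497
  solve Keq expr → x = 0.06365; check Q = 1.3400e-04

Direction: forward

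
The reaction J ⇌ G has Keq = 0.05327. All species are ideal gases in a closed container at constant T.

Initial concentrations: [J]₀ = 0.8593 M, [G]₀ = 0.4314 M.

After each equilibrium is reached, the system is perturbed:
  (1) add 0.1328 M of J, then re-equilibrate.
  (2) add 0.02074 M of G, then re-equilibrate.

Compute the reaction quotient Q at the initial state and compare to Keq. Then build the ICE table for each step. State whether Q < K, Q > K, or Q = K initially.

Q₀ = 0.502 vs Keq = 0.05327 ⇒ Q>K, reverse
Step 1:
                  J         G
  init       0.8593    0.4314
  Δ          0.3661   -0.3661
  eq          1.225   0.06528
  solve Keq expr → x = -0.3661; check Q = 0.05327
Then add 0.1328 M of J.
Step 2:
                  J         G
  init        1.358   0.06528
  Δ       -0.006716  0.006716
  eq          1.352   0.07199
  solve Keq expr → x = 0.006716; check Q = 0.05327
Then add 0.02074 M of G.
Step 3:
                  J         G
  init        1.352   0.09273
  Δ         0.01969  -0.01969
  eq          1.371   0.07304
  solve Keq expr → x = -0.01969; check Q = 0.05327

Q₀ = 0.502; Q > K (proceeds reverse)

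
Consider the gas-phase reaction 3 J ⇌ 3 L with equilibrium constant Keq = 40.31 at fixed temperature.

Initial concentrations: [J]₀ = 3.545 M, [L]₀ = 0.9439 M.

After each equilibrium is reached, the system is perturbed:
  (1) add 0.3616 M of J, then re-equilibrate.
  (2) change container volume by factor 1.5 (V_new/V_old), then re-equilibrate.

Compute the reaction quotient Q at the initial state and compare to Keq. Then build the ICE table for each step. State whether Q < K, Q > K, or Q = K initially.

Q₀ = 0.01888 vs Keq = 40.31 ⇒ Q<K, forward
Step 1:
                   J          L
  Initial      3.545     0.9439
  Change      -2.531      2.531
  Equil        1.014      3.475
  solve Keq expr → x = 0.8438; check Q = 40.31
Then add 0.3616 M of J.
Step 2:
                   J          L
  Initial      1.375      3.475
  Change       -0.28       0.28
  Equil        1.095      3.755
  solve Keq expr → x = 0.09332; check Q = 40.31
Then change container volume by factor 1.5 (V_new/V_old).
Step 3:
                   J          L
  Initial     0.7302      2.504
  Change           0          0
  Equil       0.7302      2.504
  solve Keq expr → x = 0; check Q = 40.31

Q₀ = 0.01888; Q < K (proceeds forward)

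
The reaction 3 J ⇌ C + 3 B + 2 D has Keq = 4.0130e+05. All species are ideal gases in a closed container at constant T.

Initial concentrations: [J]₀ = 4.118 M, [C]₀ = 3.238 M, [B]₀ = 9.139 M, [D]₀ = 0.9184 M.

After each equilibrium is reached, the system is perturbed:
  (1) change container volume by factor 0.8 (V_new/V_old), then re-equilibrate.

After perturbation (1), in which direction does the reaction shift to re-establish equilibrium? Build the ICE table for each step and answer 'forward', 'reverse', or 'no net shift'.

Direction: reverse

Q₀ = 29.85 vs Keq = 4.0130e+05 ⇒ Q<K, forward
Step 1:
                    J           C           B           D
  I             4.118       3.238       9.139      0.9184
  C            -3.501       1.167       3.501       2.334
  E            0.6167       4.405       12.64       3.253
  solve Keq expr → x = 1.167; check Q = 4.0130e+05
Then change container volume by factor 0.8 (V_new/V_old).
Step 2:
                    J           C           B           D
  I            0.7709       5.506        15.8       4.066
  C            0.1627    -0.05423     -0.1627     -0.1085
  E            0.9336       5.452       15.64       3.957
  solve Keq expr → x = -0.05423; check Q = 4.0130e+05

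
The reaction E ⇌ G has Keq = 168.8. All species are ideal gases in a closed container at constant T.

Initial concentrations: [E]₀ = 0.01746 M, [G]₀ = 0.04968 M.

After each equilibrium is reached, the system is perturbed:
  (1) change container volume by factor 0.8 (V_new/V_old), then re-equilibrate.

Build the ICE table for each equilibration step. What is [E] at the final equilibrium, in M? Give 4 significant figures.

[E]_eq = 4.9426e-04 M

Q₀ = 2.845 vs Keq = 168.8 ⇒ Q<K, forward
Step 1:
                    E           G
  I           0.01746     0.04968
  C          -0.01706     0.01706
  E        3.9541e-04     0.06674
  solve Keq expr → x = 0.01706; check Q = 168.8
Then change container volume by factor 0.8 (V_new/V_old).
Step 2:
                    E           G
  I        4.9426e-04     0.08343
  C                 0           0
  E        4.9426e-04     0.08343
  solve Keq expr → x = 0; check Q = 168.8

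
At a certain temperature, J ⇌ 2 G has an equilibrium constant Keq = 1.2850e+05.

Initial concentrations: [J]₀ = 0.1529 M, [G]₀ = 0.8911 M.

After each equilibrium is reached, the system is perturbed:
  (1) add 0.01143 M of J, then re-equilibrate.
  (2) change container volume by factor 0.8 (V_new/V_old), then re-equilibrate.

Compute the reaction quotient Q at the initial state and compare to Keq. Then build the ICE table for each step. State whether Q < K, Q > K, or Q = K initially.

Q₀ = 5.193 vs Keq = 1.2850e+05 ⇒ Q<K, forward
Step 1:
                    J           G
  init         0.1529      0.8911
  Δ           -0.1529      0.3058
  eq       1.1148e-05       1.197
  solve Keq expr → x = 0.1529; check Q = 1.2850e+05
Then add 0.01143 M of J.
Step 2:
                    J           G
  init        0.01144       1.197
  Δ          -0.01143     0.02286
  eq       1.1578e-05        1.22
  solve Keq expr → x = 0.01143; check Q = 1.2850e+05
Then change container volume by factor 0.8 (V_new/V_old).
Step 3:
                    J           G
  init     1.4472e-05       1.525
  Δ        3.6179e-06 -7.2358e-06
  eq       1.8090e-05       1.525
  solve Keq expr → x = -3.6179e-06; check Q = 1.2850e+05

Q₀ = 5.193; Q < K (proceeds forward)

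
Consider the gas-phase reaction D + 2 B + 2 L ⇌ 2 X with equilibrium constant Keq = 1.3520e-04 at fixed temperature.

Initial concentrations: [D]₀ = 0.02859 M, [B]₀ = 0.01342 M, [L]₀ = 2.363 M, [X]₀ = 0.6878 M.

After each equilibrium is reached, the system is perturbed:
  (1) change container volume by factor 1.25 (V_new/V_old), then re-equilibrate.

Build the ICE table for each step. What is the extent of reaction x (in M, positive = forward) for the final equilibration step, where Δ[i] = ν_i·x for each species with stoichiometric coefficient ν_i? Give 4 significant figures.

Q₀ = 1.6454e+04 vs Keq = 1.3520e-04 ⇒ Q>K, reverse
Step 1:
                  D         B         L         X
  init      0.02859   0.01342     2.363    0.6878
  Δ          0.3366    0.6732    0.6732   -0.6732
  eq         0.3652    0.6866     3.036   0.01465
  solve Keq expr → x = -0.3366; check Q = 1.3520e-04
Then change container volume by factor 1.25 (V_new/V_old).
Step 2:
                  D         B         L         X
  init       0.2921    0.5493     2.429   0.01172
  Δ        0.001624  0.003249  0.003249 -0.003249
  eq         0.2938    0.5525     2.432  0.008469
  solve Keq expr → x = -0.001624; check Q = 1.3520e-04

x = -0.001624 M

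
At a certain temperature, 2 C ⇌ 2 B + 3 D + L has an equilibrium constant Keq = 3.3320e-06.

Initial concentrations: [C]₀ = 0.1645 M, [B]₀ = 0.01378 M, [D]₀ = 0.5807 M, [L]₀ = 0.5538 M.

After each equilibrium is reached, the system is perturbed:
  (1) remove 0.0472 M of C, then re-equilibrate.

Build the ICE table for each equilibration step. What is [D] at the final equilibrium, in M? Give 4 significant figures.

[D]_eq = 0.5612 M

Q₀ = 7.6098e-04 vs Keq = 3.3320e-06 ⇒ Q>K, reverse
Step 1:
                  C         B         D         L
  I          0.1645   0.01378    0.5807    0.5538
  C         0.01274  -0.01274  -0.01911  -0.00637
  E          0.1772  0.001039    0.5616    0.5474
  solve Keq expr → x = -0.00637; check Q = 3.3320e-06
Then remove 0.0472 M of C.
Step 2:
                  C         B         D         L
  I            0.13  0.001039    0.5616    0.5474
  C       2.7415e-04 -2.7415e-04 -4.1123e-04 -1.3708e-04
  E          0.1303 7.6487e-04    0.5612    0.5473
  solve Keq expr → x = -1.3708e-04; check Q = 3.3320e-06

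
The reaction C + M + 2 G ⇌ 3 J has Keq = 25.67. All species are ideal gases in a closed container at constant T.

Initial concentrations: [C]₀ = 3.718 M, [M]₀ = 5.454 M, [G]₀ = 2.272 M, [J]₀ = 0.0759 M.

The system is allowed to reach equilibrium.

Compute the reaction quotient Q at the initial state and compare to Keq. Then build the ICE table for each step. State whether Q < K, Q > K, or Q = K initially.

Q₀ = 4.1772e-06; Q < K (proceeds forward)

Q₀ = 4.1772e-06 vs Keq = 25.67 ⇒ Q<K, forward
Step 1:
                    C           M           G           J
  init          3.718       5.454       2.272      0.0759
  Δ           -0.9866     -0.9866      -1.973        2.96
  eq            2.731       4.467      0.2988       3.036
  solve Keq expr → x = 0.9866; check Q = 25.67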